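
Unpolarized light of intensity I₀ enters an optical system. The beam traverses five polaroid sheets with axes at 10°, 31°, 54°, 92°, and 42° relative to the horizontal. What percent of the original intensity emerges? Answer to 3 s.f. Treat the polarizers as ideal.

Unpolarized light through the first polarizer → I₁ = ½ I₀, now polarized at 10°.
I₂ = I₁ cos²(31° − 10°) = 0.5 I₀ · cos²(21°) = 0.4358 I₀.
I₃ = I₂ cos²(54° − 31°) = 0.4358 I₀ · cos²(23°) = 0.3693 I₀.
I₄ = I₃ cos²(92° − 54°) = 0.3693 I₀ · cos²(38°) = 0.2293 I₀.
I₅ = I₄ cos²(42° − 92°) = 0.2293 I₀ · cos²(50°) = 0.09474 I₀.
That is 9.474% of the incident intensity.

≈ 9.47%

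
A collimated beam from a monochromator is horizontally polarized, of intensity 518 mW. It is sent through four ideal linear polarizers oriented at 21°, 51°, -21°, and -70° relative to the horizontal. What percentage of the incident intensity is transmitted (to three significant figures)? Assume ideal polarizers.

≈ 2.69%

I₁ = 518 mW · cos²(21°) = 451.5 mW.
I₂ = I₁ · cos²(30°) = 451.5 · 0.75 = 338.6 mW.
I₃ = I₂ · cos²(72°) = 338.6 · 0.09549 = 32.33 mW.
I₄ = I₃ · cos²(49°) = 32.33 · 0.4304 = 13.92 mW.
That is 2.687% of the incident intensity.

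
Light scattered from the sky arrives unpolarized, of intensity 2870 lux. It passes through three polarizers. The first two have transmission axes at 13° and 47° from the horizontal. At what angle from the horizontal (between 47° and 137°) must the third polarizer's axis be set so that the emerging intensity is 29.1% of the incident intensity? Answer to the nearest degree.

θ ≈ 70°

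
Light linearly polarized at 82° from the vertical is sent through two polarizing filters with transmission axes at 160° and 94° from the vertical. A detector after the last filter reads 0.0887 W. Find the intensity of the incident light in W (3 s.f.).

I₁ = I₀ cos²(160° − 82°) = I₀ cos²(78°) = 0.04323 I₀.
I₂ = I₁ cos²(94° − 160°) = 0.04323 I₀ · cos²(66°) = 0.007151 I₀.
So 0.0887 W = 0.007151 I₀, giving I₀ = 0.0887/0.007151 = 12.4 W.

I₀ ≈ 12.4 W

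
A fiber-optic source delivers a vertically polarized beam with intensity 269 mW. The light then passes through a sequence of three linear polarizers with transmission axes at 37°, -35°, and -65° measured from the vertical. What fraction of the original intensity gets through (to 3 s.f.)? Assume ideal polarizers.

I/I₀ ≈ 0.0457

I₁ = 269 mW · cos²(37°) = 171.6 mW.
I₂ = I₁ · cos²(72°) = 171.6 · 0.09549 = 16.38 mW.
I₃ = I₂ · cos²(30°) = 16.38 · 0.75 = 12.29 mW.
Transmitted fraction = 0.04568.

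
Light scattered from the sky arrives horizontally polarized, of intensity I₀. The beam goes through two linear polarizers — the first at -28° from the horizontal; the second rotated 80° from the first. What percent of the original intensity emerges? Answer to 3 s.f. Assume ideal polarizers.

I₁ = I₀ cos²(-28° − 0°) = I₀ cos²(28°) = 0.7796 I₀.
I₂ = I₁ cos²(80°) = 0.7796 · 0.03015 I₀ = 0.02351 I₀.
That is 2.351% of the incident intensity.

≈ 2.35%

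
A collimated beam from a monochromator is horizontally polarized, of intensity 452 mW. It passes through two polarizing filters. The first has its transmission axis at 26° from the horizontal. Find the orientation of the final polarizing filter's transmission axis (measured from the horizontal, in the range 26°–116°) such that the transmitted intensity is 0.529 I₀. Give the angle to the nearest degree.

θ ≈ 62°

I₁ = I₀ cos²(26° − 0°) = I₀ cos²(26°) = 0.8078 I₀.
Need I₂/I₀ = 0.529, so cos²(θ − 26°) = 0.529 / 0.8078 = 0.6548.
θ − 26° = arccos(√0.6548) = 36.0°, giving θ ≈ 26 + 36.0 = 62.0°.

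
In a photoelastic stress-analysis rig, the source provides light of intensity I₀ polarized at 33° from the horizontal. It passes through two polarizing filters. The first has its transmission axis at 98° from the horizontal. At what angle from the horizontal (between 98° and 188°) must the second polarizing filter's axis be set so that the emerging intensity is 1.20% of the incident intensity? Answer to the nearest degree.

θ ≈ 173°

By Malus's law, I₁ = I₀ cos²(98° − 33°) = I₀ cos²(65°) = 0.1786 I₀.
Need I₂/I₀ = 0.012, so cos²(θ − 98°) = 0.012 / 0.1786 = 0.06719.
θ − 98° = arccos(√0.06719) = 75.0°, giving θ ≈ 98 + 75.0 = 173.0°.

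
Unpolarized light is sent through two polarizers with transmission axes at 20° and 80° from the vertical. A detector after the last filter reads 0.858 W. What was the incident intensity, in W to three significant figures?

Unpolarized light through the first polarizer → I₁ = ½ I₀, now polarized at 20°.
I₂ = I₁ cos²(80° − 20°) = 0.5 I₀ · cos²(60°) = 0.125 I₀.
So 0.858 W = 0.125 I₀, giving I₀ = 0.858/0.125 = 6.864 W.

I₀ ≈ 6.86 W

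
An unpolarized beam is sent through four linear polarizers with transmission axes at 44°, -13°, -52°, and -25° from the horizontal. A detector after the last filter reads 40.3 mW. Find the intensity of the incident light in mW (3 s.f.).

Unpolarized light through the first polarizer → I₁ = ½ I₀, now polarized at 44°.
I₂ = I₁ cos²(-13° − 44°) = 0.5 I₀ · cos²(57°) = 0.1483 I₀.
I₃ = I₂ cos²(-52° + 13°) = 0.1483 I₀ · cos²(39°) = 0.08958 I₀.
I₄ = I₃ cos²(-25° + 52°) = 0.08958 I₀ · cos²(27°) = 0.07111 I₀.
So 40.3 mW = 0.07111 I₀, giving I₀ = 40.3/0.07111 = 566.7 mW.

I₀ ≈ 567 mW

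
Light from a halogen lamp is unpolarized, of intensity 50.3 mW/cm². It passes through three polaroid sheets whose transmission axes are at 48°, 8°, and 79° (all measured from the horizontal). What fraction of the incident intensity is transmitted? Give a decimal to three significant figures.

Unpolarized light through the first polarizer → I₁ = 50.3 mW/cm²/2 = 25.15 mW/cm², polarized at 48°.
I₂ = I₁ · cos²(40°) = 25.15 · 0.5868 = 14.76 mW/cm².
I₃ = I₂ · cos²(71°) = 14.76 · 0.106 = 1.564 mW/cm².
Transmitted fraction = 0.0311.

I/I₀ ≈ 0.0311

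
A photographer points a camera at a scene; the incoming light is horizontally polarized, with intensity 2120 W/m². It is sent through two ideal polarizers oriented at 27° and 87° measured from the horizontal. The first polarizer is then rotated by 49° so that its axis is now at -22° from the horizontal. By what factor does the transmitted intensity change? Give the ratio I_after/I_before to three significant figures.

I_new/I_old ≈ 0.459

Before rotation:
I₁ = I₀ cos²(27° − 0°) = I₀ cos²(27°) = 0.7939 I₀.
I₂ = I₁ cos²(87° − 27°) = 0.7939 I₀ · cos²(60°) = 0.1985 I₀.
After rotation:
I₁ = I₀ cos²(-22° − 0°) = I₀ cos²(22°) = 0.8597 I₀.
Angle between axes 1 and 2: 71°. I₂ = 0.8597 I₀ · cos²(71°) = 0.09112 I₀.
Ratio = 0.09112 / 0.1985 = 0.4591.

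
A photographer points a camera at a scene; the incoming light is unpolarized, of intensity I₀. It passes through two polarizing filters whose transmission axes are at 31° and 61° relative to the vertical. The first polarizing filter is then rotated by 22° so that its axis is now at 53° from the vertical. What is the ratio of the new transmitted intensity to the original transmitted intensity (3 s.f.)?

Before rotation:
Unpolarized light through the first polarizer → I₁ = ½ I₀, now polarized at 31°.
I₂ = I₁ cos²(61° − 31°) = 0.5 I₀ · cos²(30°) = 0.375 I₀.
After rotation:
Unpolarized light through the first polarizer → I₁ = ½ I₀, now polarized at 53°.
I₂ = I₁ cos²(61° − 53°) = 0.5 I₀ · cos²(8°) = 0.4903 I₀.
Ratio = 0.4903 / 0.375 = 1.308.

I_new/I_old ≈ 1.31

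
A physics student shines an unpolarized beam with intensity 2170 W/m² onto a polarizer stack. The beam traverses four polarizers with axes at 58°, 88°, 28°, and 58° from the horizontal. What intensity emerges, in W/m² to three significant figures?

I ≈ 153 W/m²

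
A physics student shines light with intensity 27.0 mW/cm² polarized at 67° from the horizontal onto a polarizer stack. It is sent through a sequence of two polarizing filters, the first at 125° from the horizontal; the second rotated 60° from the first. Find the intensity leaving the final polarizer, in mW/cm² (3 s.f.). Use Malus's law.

By Malus's law, I₁ = 27.0 mW/cm² · cos²(58°) = 7.582 mW/cm².
I₂ = I₁ · cos²(60°) = 7.582 · 0.25 = 1.895 mW/cm².

I ≈ 1.90 mW/cm²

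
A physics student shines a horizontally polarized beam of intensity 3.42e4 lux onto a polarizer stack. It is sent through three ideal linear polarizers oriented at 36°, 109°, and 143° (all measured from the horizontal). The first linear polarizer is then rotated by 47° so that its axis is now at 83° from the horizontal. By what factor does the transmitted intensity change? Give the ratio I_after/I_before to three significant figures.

Before rotation:
I₁ = I₀ cos²(36° − 0°) = I₀ cos²(36°) = 0.6545 I₀.
I₂ = I₁ cos²(109° − 36°) = 0.6545 I₀ · cos²(73°) = 0.05595 I₀.
I₃ = I₂ cos²(143° − 109°) = 0.05595 I₀ · cos²(34°) = 0.03845 I₀.
After rotation:
I₁ = I₀ cos²(83° − 0°) = I₀ cos²(83°) = 0.01485 I₀.
I₂ = I₁ cos²(109° − 83°) = 0.01485 I₀ · cos²(26°) = 0.012 I₀.
I₃ = I₂ cos²(143° − 109°) = 0.012 I₀ · cos²(34°) = 0.008246 I₀.
Ratio = 0.008246 / 0.03845 = 0.2144.

I_new/I_old ≈ 0.214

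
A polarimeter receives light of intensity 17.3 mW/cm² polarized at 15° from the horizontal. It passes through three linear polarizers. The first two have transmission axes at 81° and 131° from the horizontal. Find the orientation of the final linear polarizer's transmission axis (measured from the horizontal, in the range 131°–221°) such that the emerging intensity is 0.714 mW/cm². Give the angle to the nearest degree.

θ ≈ 170°

By Malus's law, I₁ = I₀ cos²(81° − 15°) = I₀ cos²(66°) = 0.1654 I₀.
I₂ = I₁ cos²(131° − 81°) = 0.1654 I₀ · cos²(50°) = 0.06835 I₀.
Target fraction: 0.714 / 17.3 mW/cm² = 0.04127 of I₀.
Need I₃/I₀ = 0.04127, so cos²(θ − 131°) = 0.04127 / 0.06835 = 0.6038.
θ − 131° = arccos(√0.6038) = 39.0°, giving θ ≈ 131 + 39.0 = 170.0°.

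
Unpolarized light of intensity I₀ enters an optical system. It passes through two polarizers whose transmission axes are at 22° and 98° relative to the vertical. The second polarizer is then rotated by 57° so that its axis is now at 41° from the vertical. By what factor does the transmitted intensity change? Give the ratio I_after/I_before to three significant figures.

I_new/I_old ≈ 15.3

Before rotation:
Unpolarized light through the first polarizer → I₁ = ½ I₀, now polarized at 22°.
I₂ = I₁ cos²(98° − 22°) = 0.5 I₀ · cos²(76°) = 0.02926 I₀.
After rotation:
Unpolarized light through the first polarizer → I₁ = ½ I₀, now polarized at 22°.
I₂ = I₁ cos²(41° − 22°) = 0.5 I₀ · cos²(19°) = 0.447 I₀.
Ratio = 0.447 / 0.02926 = 15.28.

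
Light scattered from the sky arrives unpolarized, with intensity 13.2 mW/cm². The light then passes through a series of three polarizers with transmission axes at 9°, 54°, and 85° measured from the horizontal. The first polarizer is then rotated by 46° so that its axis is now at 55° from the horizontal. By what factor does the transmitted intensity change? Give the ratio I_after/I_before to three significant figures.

I_new/I_old ≈ 2.00

Before rotation:
Unpolarized light through the first polarizer → I₁ = ½ I₀, now polarized at 9°.
I₂ = I₁ cos²(54° − 9°) = 0.5 I₀ · cos²(45°) = 0.25 I₀.
I₃ = I₂ cos²(85° − 54°) = 0.25 I₀ · cos²(31°) = 0.1837 I₀.
After rotation:
Unpolarized light through the first polarizer → I₁ = ½ I₀, now polarized at 55°.
I₂ = I₁ cos²(54° − 55°) = 0.5 I₀ · cos²(1°) = 0.4998 I₀.
I₃ = I₂ cos²(85° − 54°) = 0.4998 I₀ · cos²(31°) = 0.3673 I₀.
Ratio = 0.3673 / 0.1837 = 1.999.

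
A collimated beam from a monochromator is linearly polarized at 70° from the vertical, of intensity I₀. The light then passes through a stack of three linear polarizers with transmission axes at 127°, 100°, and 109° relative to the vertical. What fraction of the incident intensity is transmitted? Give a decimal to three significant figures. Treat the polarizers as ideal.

≈ 0.230 I₀

I₁ = I₀ cos²(127° − 70°) = I₀ cos²(57°) = 0.2966 I₀.
I₂ = I₁ cos²(100° − 127°) = 0.2966 I₀ · cos²(27°) = 0.2355 I₀.
I₃ = I₂ cos²(109° − 100°) = 0.2355 I₀ · cos²(9°) = 0.2297 I₀.
Transmitted fraction = 0.2297.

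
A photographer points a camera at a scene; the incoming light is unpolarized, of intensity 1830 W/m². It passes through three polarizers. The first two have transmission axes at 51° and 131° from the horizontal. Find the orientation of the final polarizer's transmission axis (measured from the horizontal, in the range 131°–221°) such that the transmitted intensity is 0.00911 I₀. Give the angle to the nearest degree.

Unpolarized light through the first polarizer → I₁ = ½ I₀, now polarized at 51°.
I₂ = I₁ cos²(131° − 51°) = 0.5 I₀ · cos²(80°) = 0.01508 I₀.
Need I₃/I₀ = 0.00911, so cos²(θ − 131°) = 0.00911 / 0.01508 = 0.6042.
θ − 131° = arccos(√0.6042) = 39.0°, giving θ ≈ 131 + 39.0 = 170.0°.

θ ≈ 170°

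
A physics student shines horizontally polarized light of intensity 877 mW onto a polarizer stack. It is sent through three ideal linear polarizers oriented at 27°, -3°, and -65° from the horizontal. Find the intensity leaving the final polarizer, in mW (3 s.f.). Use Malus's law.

I ≈ 115 mW

By Malus's law, I₁ = 877 mW · cos²(27°) = 696.2 mW.
I₂ = I₁ · cos²(30°) = 696.2 · 0.75 = 522.2 mW.
I₃ = I₂ · cos²(62°) = 522.2 · 0.2204 = 115.1 mW.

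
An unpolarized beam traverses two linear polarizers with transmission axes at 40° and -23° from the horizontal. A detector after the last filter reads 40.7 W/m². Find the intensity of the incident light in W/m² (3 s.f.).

Unpolarized light through the first polarizer → I₁ = ½ I₀, now polarized at 40°.
I₂ = I₁ cos²(-23° − 40°) = 0.5 I₀ · cos²(63°) = 0.1031 I₀.
So 40.7 W/m² = 0.1031 I₀, giving I₀ = 40.7/0.1031 = 394.9 W/m².

I₀ ≈ 395 W/m²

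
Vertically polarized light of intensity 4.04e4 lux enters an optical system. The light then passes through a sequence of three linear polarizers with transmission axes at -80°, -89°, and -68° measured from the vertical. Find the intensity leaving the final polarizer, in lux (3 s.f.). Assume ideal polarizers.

By Malus's law, I₁ = 4.04e4 lux · cos²(80°) = 1218 lux.
I₂ = I₁ · cos²(9°) = 1218 · 0.9755 = 1188 lux.
I₃ = I₂ · cos²(21°) = 1188 · 0.8716 = 1036 lux.

I ≈ 1040 lux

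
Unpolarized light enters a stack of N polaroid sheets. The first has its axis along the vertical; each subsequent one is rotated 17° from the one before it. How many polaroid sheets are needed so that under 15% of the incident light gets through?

N = 15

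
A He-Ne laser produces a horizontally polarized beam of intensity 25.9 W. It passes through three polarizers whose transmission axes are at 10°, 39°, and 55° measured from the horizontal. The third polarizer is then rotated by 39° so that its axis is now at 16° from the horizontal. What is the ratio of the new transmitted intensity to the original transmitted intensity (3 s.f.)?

I_new/I_old ≈ 0.917

Before rotation:
I₁ = I₀ cos²(10° − 0°) = I₀ cos²(10°) = 0.9698 I₀.
I₂ = I₁ cos²(39° − 10°) = 0.9698 I₀ · cos²(29°) = 0.7419 I₀.
I₃ = I₂ cos²(55° − 39°) = 0.7419 I₀ · cos²(16°) = 0.6855 I₀.
After rotation:
I₁ = I₀ cos²(10° − 0°) = I₀ cos²(10°) = 0.9698 I₀.
I₂ = I₁ cos²(39° − 10°) = 0.9698 I₀ · cos²(29°) = 0.7419 I₀.
I₃ = I₂ cos²(16° − 39°) = 0.7419 I₀ · cos²(23°) = 0.6286 I₀.
Ratio = 0.6286 / 0.6855 = 0.917.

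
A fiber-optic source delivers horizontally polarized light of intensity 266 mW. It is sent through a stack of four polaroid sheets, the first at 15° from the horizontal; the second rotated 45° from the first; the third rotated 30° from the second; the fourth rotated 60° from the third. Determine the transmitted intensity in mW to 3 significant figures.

I ≈ 23.3 mW

I₁ = 266 mW · cos²(15°) = 248.2 mW.
I₂ = I₁ · cos²(45°) = 248.2 · 0.5 = 124.1 mW.
I₃ = I₂ · cos²(30°) = 124.1 · 0.75 = 93.07 mW.
I₄ = I₃ · cos²(60°) = 93.07 · 0.25 = 23.27 mW.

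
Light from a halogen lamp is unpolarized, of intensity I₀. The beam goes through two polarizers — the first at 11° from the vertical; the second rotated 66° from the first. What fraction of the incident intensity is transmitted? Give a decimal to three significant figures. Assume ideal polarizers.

Unpolarized light through the first polarizer → I₁ = ½ I₀, now polarized at 11°.
I₂ = I₁ cos²(66°) = 0.5 · 0.1654 I₀ = 0.08272 I₀.
Transmitted fraction = 0.08272.

≈ 0.0827 I₀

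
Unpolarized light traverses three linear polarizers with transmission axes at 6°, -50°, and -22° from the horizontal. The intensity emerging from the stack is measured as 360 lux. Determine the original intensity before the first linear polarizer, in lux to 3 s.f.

I₀ ≈ 2950 lux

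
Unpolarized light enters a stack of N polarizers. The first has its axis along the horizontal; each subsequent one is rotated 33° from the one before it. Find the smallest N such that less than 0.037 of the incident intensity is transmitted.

First polarizer halves the unpolarized light: factor 1/2.
Each further stage multiplies by cos²(33°) = 0.7034.
After N polarizers: T = 0.5·0.7034^(N−1). Require T < 0.037 ⇒ N−1 > ln(0.037/0.5)/ln(0.7034) = 7.40, so N−1 ≥ 8 and N = 9.
Check: N=9 gives T = 0.02995 < 0.037; N=8 gives T = 0.04258.

N = 9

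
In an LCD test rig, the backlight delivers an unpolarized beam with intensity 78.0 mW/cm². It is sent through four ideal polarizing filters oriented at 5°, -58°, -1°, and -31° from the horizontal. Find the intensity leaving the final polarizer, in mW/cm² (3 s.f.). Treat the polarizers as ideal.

Unpolarized light through the first polarizer → I₁ = 78.0 mW/cm²/2 = 39 mW/cm², polarized at 5°.
I₂ = I₁ · cos²(63°) = 39 · 0.2061 = 8.038 mW/cm².
I₃ = I₂ · cos²(57°) = 8.038 · 0.2966 = 2.384 mW/cm².
I₄ = I₃ · cos²(30°) = 2.384 · 0.75 = 1.788 mW/cm².

I ≈ 1.79 mW/cm²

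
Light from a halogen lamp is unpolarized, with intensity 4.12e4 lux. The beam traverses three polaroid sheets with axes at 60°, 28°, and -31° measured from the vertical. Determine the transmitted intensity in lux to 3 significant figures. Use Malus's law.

I ≈ 3930 lux

Unpolarized light through the first polarizer → I₁ = 4.12e4 lux/2 = 2.06e+04 lux, polarized at 60°.
I₂ = I₁ · cos²(32°) = 2.06e+04 · 0.7192 = 1.482e+04 lux.
I₃ = I₂ · cos²(59°) = 1.482e+04 · 0.2653 = 3930 lux.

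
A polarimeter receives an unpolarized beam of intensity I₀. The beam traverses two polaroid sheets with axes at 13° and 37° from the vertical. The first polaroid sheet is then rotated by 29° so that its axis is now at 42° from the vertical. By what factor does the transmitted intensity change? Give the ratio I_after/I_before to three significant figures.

I_new/I_old ≈ 1.19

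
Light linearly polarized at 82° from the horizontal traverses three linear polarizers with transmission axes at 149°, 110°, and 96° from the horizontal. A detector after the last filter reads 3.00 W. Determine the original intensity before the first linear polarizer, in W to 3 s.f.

I₁ = I₀ cos²(149° − 82°) = I₀ cos²(67°) = 0.1527 I₀.
I₂ = I₁ cos²(110° − 149°) = 0.1527 I₀ · cos²(39°) = 0.09221 I₀.
I₃ = I₂ cos²(96° − 110°) = 0.09221 I₀ · cos²(14°) = 0.08681 I₀.
So 3.00 W = 0.08681 I₀, giving I₀ = 3.00/0.08681 = 34.56 W.

I₀ ≈ 34.6 W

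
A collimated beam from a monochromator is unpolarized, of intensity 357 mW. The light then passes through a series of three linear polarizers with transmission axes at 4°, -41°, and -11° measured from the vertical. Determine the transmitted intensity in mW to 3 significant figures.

I ≈ 66.9 mW

Unpolarized light through the first polarizer → I₁ = 357 mW/2 = 178.5 mW, polarized at 4°.
I₂ = I₁ · cos²(45°) = 178.5 · 0.5 = 89.25 mW.
I₃ = I₂ · cos²(30°) = 89.25 · 0.75 = 66.94 mW.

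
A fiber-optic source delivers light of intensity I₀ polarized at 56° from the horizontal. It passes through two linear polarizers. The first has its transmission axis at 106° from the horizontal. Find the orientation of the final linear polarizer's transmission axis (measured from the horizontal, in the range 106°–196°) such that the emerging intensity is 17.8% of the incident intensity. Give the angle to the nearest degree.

By Malus's law, I₁ = I₀ cos²(106° − 56°) = I₀ cos²(50°) = 0.4132 I₀.
Need I₂/I₀ = 0.178, so cos²(θ − 106°) = 0.178 / 0.4132 = 0.4308.
θ − 106° = arccos(√0.4308) = 49.0°, giving θ ≈ 106 + 49.0 = 155.0°.

θ ≈ 155°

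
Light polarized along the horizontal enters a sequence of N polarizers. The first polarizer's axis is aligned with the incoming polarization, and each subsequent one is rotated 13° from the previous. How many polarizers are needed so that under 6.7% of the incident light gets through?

N = 54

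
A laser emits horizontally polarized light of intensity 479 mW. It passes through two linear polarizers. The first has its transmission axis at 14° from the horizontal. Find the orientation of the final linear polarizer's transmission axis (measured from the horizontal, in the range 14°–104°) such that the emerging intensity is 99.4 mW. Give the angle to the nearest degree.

θ ≈ 76°

I₁ = I₀ cos²(14° − 0°) = I₀ cos²(14°) = 0.9415 I₀.
Target fraction: 99.4 / 479 mW = 0.2075 of I₀.
Need I₂/I₀ = 0.2075, so cos²(θ − 14°) = 0.2075 / 0.9415 = 0.2204.
θ − 14° = arccos(√0.2204) = 62.0°, giving θ ≈ 14 + 62.0 = 76.0°.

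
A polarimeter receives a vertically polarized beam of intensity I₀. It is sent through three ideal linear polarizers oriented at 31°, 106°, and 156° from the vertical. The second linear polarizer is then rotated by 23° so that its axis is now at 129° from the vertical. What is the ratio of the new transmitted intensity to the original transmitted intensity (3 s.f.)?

Before rotation:
By Malus's law, I₁ = I₀ cos²(31° − 0°) = I₀ cos²(31°) = 0.7347 I₀.
I₂ = I₁ cos²(106° − 31°) = 0.7347 I₀ · cos²(75°) = 0.04922 I₀.
I₃ = I₂ cos²(156° − 106°) = 0.04922 I₀ · cos²(50°) = 0.02034 I₀.
After rotation:
I₁ = I₀ cos²(31° − 0°) = I₀ cos²(31°) = 0.7347 I₀.
Angle between axes 1 and 2: 82°. I₂ = 0.7347 I₀ · cos²(82°) = 0.01423 I₀.
I₃ = I₂ cos²(156° − 129°) = 0.01423 I₀ · cos²(27°) = 0.0113 I₀.
Ratio = 0.0113 / 0.02034 = 0.5556.

I_new/I_old ≈ 0.556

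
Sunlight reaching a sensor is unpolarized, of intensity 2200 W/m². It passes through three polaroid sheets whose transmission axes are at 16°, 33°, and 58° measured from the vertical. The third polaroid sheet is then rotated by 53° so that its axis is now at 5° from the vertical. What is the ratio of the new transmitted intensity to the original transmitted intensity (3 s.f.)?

Before rotation:
Unpolarized light through the first polarizer → I₁ = ½ I₀, now polarized at 16°.
I₂ = I₁ cos²(33° − 16°) = 0.5 I₀ · cos²(17°) = 0.4573 I₀.
I₃ = I₂ cos²(58° − 33°) = 0.4573 I₀ · cos²(25°) = 0.3756 I₀.
After rotation:
Unpolarized light through the first polarizer → I₁ = ½ I₀, now polarized at 16°.
I₂ = I₁ cos²(33° − 16°) = 0.5 I₀ · cos²(17°) = 0.4573 I₀.
I₃ = I₂ cos²(5° − 33°) = 0.4573 I₀ · cos²(28°) = 0.3565 I₀.
Ratio = 0.3565 / 0.3756 = 0.9491.

I_new/I_old ≈ 0.949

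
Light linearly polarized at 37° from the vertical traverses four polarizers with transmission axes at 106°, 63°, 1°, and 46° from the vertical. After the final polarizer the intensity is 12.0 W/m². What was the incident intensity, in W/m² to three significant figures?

I₀ ≈ 1590 W/m²

By Malus's law, I₁ = I₀ cos²(106° − 37°) = I₀ cos²(69°) = 0.1284 I₀.
I₂ = I₁ cos²(63° − 106°) = 0.1284 I₀ · cos²(43°) = 0.06869 I₀.
I₃ = I₂ cos²(1° − 63°) = 0.06869 I₀ · cos²(62°) = 0.01514 I₀.
I₄ = I₃ cos²(46° − 1°) = 0.01514 I₀ · cos²(45°) = 0.00757 I₀.
So 12.0 W/m² = 0.00757 I₀, giving I₀ = 12.0/0.00757 = 1585 W/m².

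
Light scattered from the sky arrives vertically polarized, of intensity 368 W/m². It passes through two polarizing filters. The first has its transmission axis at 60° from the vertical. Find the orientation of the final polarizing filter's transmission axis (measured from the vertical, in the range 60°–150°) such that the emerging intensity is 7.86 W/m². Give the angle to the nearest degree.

By Malus's law, I₁ = I₀ cos²(60° − 0°) = I₀ cos²(60°) = 0.25 I₀.
Target fraction: 7.86 / 368 W/m² = 0.02136 of I₀.
Need I₂/I₀ = 0.02136, so cos²(θ − 60°) = 0.02136 / 0.25 = 0.08543.
θ − 60° = arccos(√0.08543) = 73.0°, giving θ ≈ 60 + 73.0 = 133.0°.

θ ≈ 133°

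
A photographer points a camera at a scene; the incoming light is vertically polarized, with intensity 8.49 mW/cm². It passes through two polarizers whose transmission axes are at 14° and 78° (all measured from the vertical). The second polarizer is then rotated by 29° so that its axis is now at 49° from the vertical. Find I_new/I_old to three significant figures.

I_new/I_old ≈ 3.49

Before rotation:
By Malus's law, I₁ = I₀ cos²(14° − 0°) = I₀ cos²(14°) = 0.9415 I₀.
I₂ = I₁ cos²(78° − 14°) = 0.9415 I₀ · cos²(64°) = 0.1809 I₀.
After rotation:
I₁ = I₀ cos²(14° − 0°) = I₀ cos²(14°) = 0.9415 I₀.
I₂ = I₁ cos²(49° − 14°) = 0.9415 I₀ · cos²(35°) = 0.6317 I₀.
Ratio = 0.6317 / 0.1809 = 3.492.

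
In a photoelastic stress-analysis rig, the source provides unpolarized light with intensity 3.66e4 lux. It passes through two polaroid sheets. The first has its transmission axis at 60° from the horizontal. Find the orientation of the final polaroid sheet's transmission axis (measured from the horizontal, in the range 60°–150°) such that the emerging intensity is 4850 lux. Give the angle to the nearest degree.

θ ≈ 119°

Unpolarized light through the first polarizer → I₁ = ½ I₀, now polarized at 60°.
Target fraction: 4850 / 3.66e4 lux = 0.1325 of I₀.
Need I₂/I₀ = 0.1325, so cos²(θ − 60°) = 0.1325 / 0.5 = 0.265.
θ − 60° = arccos(√0.265) = 59.0°, giving θ ≈ 60 + 59.0 = 119.0°.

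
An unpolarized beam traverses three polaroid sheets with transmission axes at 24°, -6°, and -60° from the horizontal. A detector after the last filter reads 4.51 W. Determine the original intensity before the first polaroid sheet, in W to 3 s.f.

I₀ ≈ 34.8 W

Unpolarized light through the first polarizer → I₁ = ½ I₀, now polarized at 24°.
I₂ = I₁ cos²(-6° − 24°) = 0.5 I₀ · cos²(30°) = 0.375 I₀.
I₃ = I₂ cos²(-60° + 6°) = 0.375 I₀ · cos²(54°) = 0.1296 I₀.
So 4.51 W = 0.1296 I₀, giving I₀ = 4.51/0.1296 = 34.81 W.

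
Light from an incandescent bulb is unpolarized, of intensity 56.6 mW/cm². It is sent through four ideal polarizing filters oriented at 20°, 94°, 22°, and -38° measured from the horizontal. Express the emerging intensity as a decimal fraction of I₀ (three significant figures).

I/I₀ ≈ 0.000907

Unpolarized light through the first polarizer → I₁ = 56.6 mW/cm²/2 = 28.3 mW/cm², polarized at 20°.
I₂ = I₁ · cos²(74°) = 28.3 · 0.07598 = 2.15 mW/cm².
I₃ = I₂ · cos²(72°) = 2.15 · 0.09549 = 0.2053 mW/cm².
I₄ = I₃ · cos²(60°) = 0.2053 · 0.25 = 0.05133 mW/cm².
Transmitted fraction = 0.0009069.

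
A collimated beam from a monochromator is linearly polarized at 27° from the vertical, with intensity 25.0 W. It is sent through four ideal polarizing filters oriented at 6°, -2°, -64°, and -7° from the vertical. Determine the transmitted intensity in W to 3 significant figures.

I ≈ 1.40 W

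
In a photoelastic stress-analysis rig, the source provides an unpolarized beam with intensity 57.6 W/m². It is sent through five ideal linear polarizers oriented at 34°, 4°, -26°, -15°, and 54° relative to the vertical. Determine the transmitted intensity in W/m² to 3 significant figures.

Unpolarized light through the first polarizer → I₁ = 57.6 W/m²/2 = 28.8 W/m², polarized at 34°.
I₂ = I₁ · cos²(30°) = 28.8 · 0.75 = 21.6 W/m².
I₃ = I₂ · cos²(30°) = 21.6 · 0.75 = 16.2 W/m².
I₄ = I₃ · cos²(11°) = 16.2 · 0.9636 = 15.61 W/m².
I₅ = I₄ · cos²(69°) = 15.61 · 0.1284 = 2.005 W/m².

I ≈ 2.00 W/m²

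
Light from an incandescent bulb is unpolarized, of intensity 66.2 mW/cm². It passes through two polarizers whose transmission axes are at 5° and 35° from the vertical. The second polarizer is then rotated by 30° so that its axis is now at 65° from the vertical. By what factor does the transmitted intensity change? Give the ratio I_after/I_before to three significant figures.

I_new/I_old ≈ 0.333

Before rotation:
Unpolarized light through the first polarizer → I₁ = ½ I₀, now polarized at 5°.
I₂ = I₁ cos²(35° − 5°) = 0.5 I₀ · cos²(30°) = 0.375 I₀.
After rotation:
Unpolarized light through the first polarizer → I₁ = ½ I₀, now polarized at 5°.
I₂ = I₁ cos²(65° − 5°) = 0.5 I₀ · cos²(60°) = 0.125 I₀.
Ratio = 0.125 / 0.375 = 0.3333.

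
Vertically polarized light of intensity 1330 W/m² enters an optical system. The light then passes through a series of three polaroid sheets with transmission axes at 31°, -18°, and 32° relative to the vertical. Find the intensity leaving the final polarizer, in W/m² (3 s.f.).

I ≈ 174 W/m²

By Malus's law, I₁ = 1330 W/m² · cos²(31°) = 977.2 W/m².
I₂ = I₁ · cos²(49°) = 977.2 · 0.4304 = 420.6 W/m².
I₃ = I₂ · cos²(50°) = 420.6 · 0.4132 = 173.8 W/m².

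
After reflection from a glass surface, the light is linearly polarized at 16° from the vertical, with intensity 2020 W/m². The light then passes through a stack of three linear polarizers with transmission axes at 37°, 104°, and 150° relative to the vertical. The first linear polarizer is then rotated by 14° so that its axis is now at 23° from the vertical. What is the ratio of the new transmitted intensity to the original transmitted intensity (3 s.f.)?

I_new/I_old ≈ 0.181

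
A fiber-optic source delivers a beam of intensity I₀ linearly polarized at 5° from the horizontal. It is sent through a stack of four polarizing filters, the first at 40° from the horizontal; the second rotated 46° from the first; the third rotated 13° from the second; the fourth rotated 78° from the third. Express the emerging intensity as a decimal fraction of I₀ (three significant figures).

≈ 0.0133 I₀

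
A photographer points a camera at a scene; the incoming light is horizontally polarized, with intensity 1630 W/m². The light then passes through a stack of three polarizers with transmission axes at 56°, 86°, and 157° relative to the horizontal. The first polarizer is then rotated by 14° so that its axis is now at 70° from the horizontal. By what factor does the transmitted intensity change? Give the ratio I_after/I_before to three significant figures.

I_new/I_old ≈ 0.461

Before rotation:
I₁ = I₀ cos²(56° − 0°) = I₀ cos²(56°) = 0.3127 I₀.
I₂ = I₁ cos²(86° − 56°) = 0.3127 I₀ · cos²(30°) = 0.2345 I₀.
I₃ = I₂ cos²(157° − 86°) = 0.2345 I₀ · cos²(71°) = 0.02486 I₀.
After rotation:
I₁ = I₀ cos²(70° − 0°) = I₀ cos²(70°) = 0.117 I₀.
I₂ = I₁ cos²(86° − 70°) = 0.117 I₀ · cos²(16°) = 0.1081 I₀.
I₃ = I₂ cos²(157° − 86°) = 0.1081 I₀ · cos²(71°) = 0.01146 I₀.
Ratio = 0.01146 / 0.02486 = 0.4609.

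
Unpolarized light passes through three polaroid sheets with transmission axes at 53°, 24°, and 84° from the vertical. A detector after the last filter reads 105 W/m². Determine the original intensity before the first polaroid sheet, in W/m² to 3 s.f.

I₀ ≈ 1100 W/m²

Unpolarized light through the first polarizer → I₁ = ½ I₀, now polarized at 53°.
I₂ = I₁ cos²(24° − 53°) = 0.5 I₀ · cos²(29°) = 0.3825 I₀.
I₃ = I₂ cos²(84° − 24°) = 0.3825 I₀ · cos²(60°) = 0.09562 I₀.
So 105 W/m² = 0.09562 I₀, giving I₀ = 105/0.09562 = 1098 W/m².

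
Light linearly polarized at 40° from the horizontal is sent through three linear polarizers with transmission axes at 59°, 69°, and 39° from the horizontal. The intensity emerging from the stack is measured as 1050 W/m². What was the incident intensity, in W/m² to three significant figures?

I₀ ≈ 1610 W/m²

I₁ = I₀ cos²(59° − 40°) = I₀ cos²(19°) = 0.894 I₀.
I₂ = I₁ cos²(69° − 59°) = 0.894 I₀ · cos²(10°) = 0.867 I₀.
I₃ = I₂ cos²(39° − 69°) = 0.867 I₀ · cos²(30°) = 0.6503 I₀.
So 1050 W/m² = 0.6503 I₀, giving I₀ = 1050/0.6503 = 1615 W/m².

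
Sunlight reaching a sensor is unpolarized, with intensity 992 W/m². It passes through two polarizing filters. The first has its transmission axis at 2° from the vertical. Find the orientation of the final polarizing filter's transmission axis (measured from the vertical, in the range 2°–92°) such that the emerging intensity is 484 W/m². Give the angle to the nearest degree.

Unpolarized light through the first polarizer → I₁ = ½ I₀, now polarized at 2°.
Target fraction: 484 / 992 W/m² = 0.4879 of I₀.
Need I₂/I₀ = 0.4879, so cos²(θ − 2°) = 0.4879 / 0.5 = 0.9758.
θ − 2° = arccos(√0.9758) = 8.9°, giving θ ≈ 2 + 8.9 = 10.9°.

θ ≈ 11°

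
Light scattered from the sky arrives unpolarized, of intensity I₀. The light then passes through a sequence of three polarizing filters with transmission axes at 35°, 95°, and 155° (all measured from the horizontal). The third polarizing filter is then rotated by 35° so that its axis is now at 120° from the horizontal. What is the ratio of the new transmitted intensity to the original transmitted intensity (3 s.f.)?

I_new/I_old ≈ 3.29

Before rotation:
Unpolarized light through the first polarizer → I₁ = ½ I₀, now polarized at 35°.
I₂ = I₁ cos²(95° − 35°) = 0.5 I₀ · cos²(60°) = 0.125 I₀.
I₃ = I₂ cos²(155° − 95°) = 0.125 I₀ · cos²(60°) = 0.03125 I₀.
After rotation:
Unpolarized light through the first polarizer → I₁ = ½ I₀, now polarized at 35°.
I₂ = I₁ cos²(95° − 35°) = 0.5 I₀ · cos²(60°) = 0.125 I₀.
I₃ = I₂ cos²(120° − 95°) = 0.125 I₀ · cos²(25°) = 0.1027 I₀.
Ratio = 0.1027 / 0.03125 = 3.286.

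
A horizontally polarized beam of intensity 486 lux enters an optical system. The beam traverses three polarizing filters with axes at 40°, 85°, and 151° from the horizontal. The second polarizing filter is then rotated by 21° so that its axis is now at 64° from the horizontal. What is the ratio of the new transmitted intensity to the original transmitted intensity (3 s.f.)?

Before rotation:
By Malus's law, I₁ = I₀ cos²(40° − 0°) = I₀ cos²(40°) = 0.5868 I₀.
I₂ = I₁ cos²(85° − 40°) = 0.5868 I₀ · cos²(45°) = 0.2934 I₀.
I₃ = I₂ cos²(151° − 85°) = 0.2934 I₀ · cos²(66°) = 0.04854 I₀.
After rotation:
I₁ = I₀ cos²(40° − 0°) = I₀ cos²(40°) = 0.5868 I₀.
I₂ = I₁ cos²(64° − 40°) = 0.5868 I₀ · cos²(24°) = 0.4897 I₀.
I₃ = I₂ cos²(151° − 64°) = 0.4897 I₀ · cos²(87°) = 0.001341 I₀.
Ratio = 0.001341 / 0.04854 = 0.02764.

I_new/I_old ≈ 0.0276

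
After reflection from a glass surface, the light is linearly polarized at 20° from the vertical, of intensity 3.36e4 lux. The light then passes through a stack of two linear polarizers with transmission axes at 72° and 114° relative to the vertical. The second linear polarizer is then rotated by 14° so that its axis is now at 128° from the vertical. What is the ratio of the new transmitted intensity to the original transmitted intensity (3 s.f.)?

Before rotation:
I₁ = I₀ cos²(72° − 20°) = I₀ cos²(52°) = 0.379 I₀.
I₂ = I₁ cos²(114° − 72°) = 0.379 I₀ · cos²(42°) = 0.2093 I₀.
After rotation:
I₁ = I₀ cos²(72° − 20°) = I₀ cos²(52°) = 0.379 I₀.
I₂ = I₁ cos²(128° − 72°) = 0.379 I₀ · cos²(56°) = 0.1185 I₀.
Ratio = 0.1185 / 0.2093 = 0.5662.

I_new/I_old ≈ 0.566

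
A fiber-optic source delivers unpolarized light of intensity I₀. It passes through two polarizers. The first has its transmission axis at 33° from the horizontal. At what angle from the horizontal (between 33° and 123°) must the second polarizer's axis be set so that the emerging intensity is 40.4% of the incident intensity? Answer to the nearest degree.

Unpolarized light through the first polarizer → I₁ = ½ I₀, now polarized at 33°.
Need I₂/I₀ = 0.404, so cos²(θ − 33°) = 0.404 / 0.5 = 0.808.
θ − 33° = arccos(√0.808) = 26.0°, giving θ ≈ 33 + 26.0 = 59.0°.

θ ≈ 59°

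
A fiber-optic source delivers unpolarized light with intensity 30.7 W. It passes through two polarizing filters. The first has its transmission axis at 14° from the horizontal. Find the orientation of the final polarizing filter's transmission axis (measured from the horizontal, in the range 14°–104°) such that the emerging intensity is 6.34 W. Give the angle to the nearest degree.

θ ≈ 64°

Unpolarized light through the first polarizer → I₁ = ½ I₀, now polarized at 14°.
Target fraction: 6.34 / 30.7 W = 0.2065 of I₀.
Need I₂/I₀ = 0.2065, so cos²(θ − 14°) = 0.2065 / 0.5 = 0.413.
θ − 14° = arccos(√0.413) = 50.0°, giving θ ≈ 14 + 50.0 = 64.0°.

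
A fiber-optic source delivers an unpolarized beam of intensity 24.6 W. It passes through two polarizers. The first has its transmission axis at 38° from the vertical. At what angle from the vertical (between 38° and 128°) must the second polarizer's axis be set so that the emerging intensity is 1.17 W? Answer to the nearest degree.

θ ≈ 110°

Unpolarized light through the first polarizer → I₁ = ½ I₀, now polarized at 38°.
Target fraction: 1.17 / 24.6 W = 0.04756 of I₀.
Need I₂/I₀ = 0.04756, so cos²(θ − 38°) = 0.04756 / 0.5 = 0.09512.
θ − 38° = arccos(√0.09512) = 72.0°, giving θ ≈ 38 + 72.0 = 110.0°.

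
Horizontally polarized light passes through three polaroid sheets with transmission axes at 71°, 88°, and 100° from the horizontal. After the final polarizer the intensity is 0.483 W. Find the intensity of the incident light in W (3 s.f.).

I₁ = I₀ cos²(71° − 0°) = I₀ cos²(71°) = 0.106 I₀.
I₂ = I₁ cos²(88° − 71°) = 0.106 I₀ · cos²(17°) = 0.09693 I₀.
I₃ = I₂ cos²(100° − 88°) = 0.09693 I₀ · cos²(12°) = 0.09274 I₀.
So 0.483 W = 0.09274 I₀, giving I₀ = 0.483/0.09274 = 5.208 W.

I₀ ≈ 5.21 W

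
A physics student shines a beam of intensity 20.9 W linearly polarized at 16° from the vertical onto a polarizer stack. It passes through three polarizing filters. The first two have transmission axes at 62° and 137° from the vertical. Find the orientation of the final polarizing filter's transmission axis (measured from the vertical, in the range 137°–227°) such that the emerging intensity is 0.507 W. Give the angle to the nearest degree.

θ ≈ 167°

By Malus's law, I₁ = I₀ cos²(62° − 16°) = I₀ cos²(46°) = 0.4826 I₀.
I₂ = I₁ cos²(137° − 62°) = 0.4826 I₀ · cos²(75°) = 0.03232 I₀.
Target fraction: 0.507 / 20.9 W = 0.02426 of I₀.
Need I₃/I₀ = 0.02426, so cos²(θ − 137°) = 0.02426 / 0.03232 = 0.7505.
θ − 137° = arccos(√0.7505) = 30.0°, giving θ ≈ 137 + 30.0 = 167.0°.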